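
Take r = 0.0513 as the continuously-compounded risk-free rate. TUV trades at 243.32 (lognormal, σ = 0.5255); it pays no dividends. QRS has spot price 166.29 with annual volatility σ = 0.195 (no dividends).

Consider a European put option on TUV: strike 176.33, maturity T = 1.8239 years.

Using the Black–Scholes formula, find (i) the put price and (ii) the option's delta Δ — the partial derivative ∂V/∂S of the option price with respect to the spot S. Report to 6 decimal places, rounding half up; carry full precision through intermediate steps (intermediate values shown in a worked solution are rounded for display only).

price = 23.423155
Δ = -0.173498

σ√T = 0.5255·√1.8239 = 0.709697
d₁ = (ln(S/K) + (r+σ²/2)T) / (σ√T) = (ln(243.32/176.33) + (0.0513+0.5255²/2)·1.8239) / 0.709697 = (0.322020 + 0.345401) / 0.709697 = 0.940431
d₂ = d₁ − σ√T = 0.940431 − 0.709697 = 0.230734
e^{−rT} = 0.910678
N(−d₁) = 0.173498,  N(−d₂) = 0.408761
Put price V = K·e^{−rT}·N(−d₂) − S·N(−d₁) = 65.638750 − 42.215594 = 23.423155
Δ = −N(−d₁) = -0.173498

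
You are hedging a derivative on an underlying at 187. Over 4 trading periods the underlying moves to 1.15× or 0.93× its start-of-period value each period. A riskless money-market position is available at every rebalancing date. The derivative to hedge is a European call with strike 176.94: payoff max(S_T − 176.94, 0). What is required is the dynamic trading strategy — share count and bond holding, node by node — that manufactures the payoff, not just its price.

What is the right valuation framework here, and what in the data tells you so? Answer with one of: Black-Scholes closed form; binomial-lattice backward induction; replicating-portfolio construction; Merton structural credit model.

framework: replicating-portfolio construction

Key observation: what is demanded is not a single number but the (Δ, B) position at each node of the 1.15/0.93 tree starting at 187; constructing those positions is the replicating-portfolio method.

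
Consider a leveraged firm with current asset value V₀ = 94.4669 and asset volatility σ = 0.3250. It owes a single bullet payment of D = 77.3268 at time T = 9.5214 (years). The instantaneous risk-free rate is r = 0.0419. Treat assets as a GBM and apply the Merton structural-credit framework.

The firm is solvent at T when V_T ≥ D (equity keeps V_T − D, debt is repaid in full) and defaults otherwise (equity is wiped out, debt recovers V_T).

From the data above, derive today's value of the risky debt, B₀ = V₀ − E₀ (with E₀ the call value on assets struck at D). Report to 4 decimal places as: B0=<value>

B0=40.7681

Equity is a call on the firm's assets struck at D = 77.3268:
d₁ = [ln(V₀/D) + (r + σ²/2)T] / (σ√T)
   = [ln(94.4669/77.3268) + (0.0419 + 0.5·0.3250²)·9.5214] / (0.3250·√9.5214)
   = [0.200209 + 0.901796] / 1.002845 = 1.098878
d₂ = d₁ − σ√T = 1.098878 − 1.002845 = 0.096033
N(d₁) = 0.864089,  N(d₂) = 0.538253,  e^(−rT) = 0.671026
E₀ = V₀·N(d₁) − D·e^(−rT)·N(d₂)
   = 94.4669·0.864089 − 77.3268·0.671026·0.538253 = 53.698800
B₀ = V₀ − E₀ = 94.4669 − 53.698800 = 40.768100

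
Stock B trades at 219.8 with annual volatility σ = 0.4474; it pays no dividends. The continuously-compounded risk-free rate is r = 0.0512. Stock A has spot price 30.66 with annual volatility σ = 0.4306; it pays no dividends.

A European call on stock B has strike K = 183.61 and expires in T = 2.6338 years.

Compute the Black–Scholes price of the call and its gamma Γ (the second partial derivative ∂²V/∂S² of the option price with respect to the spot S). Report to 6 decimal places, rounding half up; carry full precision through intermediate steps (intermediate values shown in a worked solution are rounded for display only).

price = 88.284048
Γ = 0.001820

σ√T = 0.4474·√2.6338 = 0.726085
d₁ = (ln(S/K) + (r+σ²/2)T) / (σ√T) = (ln(219.8/183.61) + (0.0512+0.4474²/2)·2.6338) / 0.726085 = (0.179904 + 0.398450) / 0.726085 = 0.796538
d₂ = d₁ − σ√T = 0.796538 − 0.726085 = 0.070453
e^{−rT} = 0.873846
N(d₁) = 0.787140,  N(d₂) = 0.528084
Call price V = S·N(d₁) − K·e^{−rT}·N(d₂) = 173.013446 − 84.729398 = 88.284048
φ(d₁) = (1/√(2π))·e^{−d₁²/2} = 0.290493
Γ = φ(d₁) / (S·σ·√T) = 0.001820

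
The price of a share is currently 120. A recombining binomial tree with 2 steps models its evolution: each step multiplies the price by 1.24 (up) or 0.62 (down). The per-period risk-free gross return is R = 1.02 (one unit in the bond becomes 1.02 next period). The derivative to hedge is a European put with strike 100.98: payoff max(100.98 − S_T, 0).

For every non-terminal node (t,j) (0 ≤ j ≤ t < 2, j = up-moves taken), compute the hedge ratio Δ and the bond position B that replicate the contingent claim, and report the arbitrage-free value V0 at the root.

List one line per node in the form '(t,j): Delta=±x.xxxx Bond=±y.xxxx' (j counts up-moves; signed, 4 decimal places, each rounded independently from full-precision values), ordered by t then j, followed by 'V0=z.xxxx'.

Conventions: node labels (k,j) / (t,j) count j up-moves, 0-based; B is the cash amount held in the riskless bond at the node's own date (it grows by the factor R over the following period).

Under the risk-neutral measure, an up-move has probability p* = (R−d)/(u−d) = 0.6452 and values discount at R = 1.02.
At maturity the claim pays: V(2,0)=54.8520, V(2,1)=8.7240, V(2,2)=0.0000
(1,0): S=74.4000. Δ = (V_up−V_dn)/(S_up−S_dn) = (8.7240−54.8520)/(92.2560−46.1280) = -1.0000. V = [p*·8.7240 + (1−p*)·54.8520]/1.02 = 24.6000. B = V − Δ·S = 99.0000.
(1,1): S=148.8000. Δ = (V_up−V_dn)/(S_up−S_dn) = (0.0000−8.7240)/(184.5120−92.2560) = -0.0946. V = [p*·0.0000 + (1−p*)·8.7240]/1.02 = 3.0349. B = V − Δ·S = 17.1059.
(0,0): S=120.0000. Δ = (V_up−V_dn)/(S_up−S_dn) = (3.0349−24.6000)/(148.8000−74.4000) = -0.2899. V = [p*·3.0349 + (1−p*)·24.6000]/1.02 = 10.4775. B = V − Δ·S = 45.2599.
As a check, the time-0 holding Δ(0,0)·S0 + B(0,0) comes to 10.4775 — exactly V0.

(0,0): Delta=-0.2899 Bond=45.2599
(1,0): Delta=-1.0000 Bond=99.0000
(1,1): Delta=-0.0946 Bond=17.1059
V0=10.4775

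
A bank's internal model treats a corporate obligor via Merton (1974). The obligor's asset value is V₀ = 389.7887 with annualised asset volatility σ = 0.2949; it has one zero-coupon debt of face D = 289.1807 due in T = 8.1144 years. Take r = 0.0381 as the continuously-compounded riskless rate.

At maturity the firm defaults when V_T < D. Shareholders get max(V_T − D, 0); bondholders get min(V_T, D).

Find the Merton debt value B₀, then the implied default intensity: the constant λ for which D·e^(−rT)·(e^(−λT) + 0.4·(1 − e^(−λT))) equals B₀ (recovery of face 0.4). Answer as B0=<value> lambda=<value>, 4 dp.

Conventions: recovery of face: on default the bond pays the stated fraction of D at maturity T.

B0=180.7234 lambda=0.0351

Apply the equity-as-call identities (strike 289.1807, horizon 8.1144 years):
d₁ = [ln(V₀/D) + (r + σ²/2)T] / (σ√T)
   = [ln(389.7887/289.1807) + (0.0381 + 0.5·0.2949²)·8.1144] / (0.2949·√8.1144)
   = [0.298553 + 0.661997] / 0.840046 = 1.143450
d₂ = d₁ − σ√T = 1.143450 − 0.840046 = 0.303404
N(d₁) = 0.873574,  N(d₂) = 0.619209,  e^(−rT) = 0.734064
E₀ = V₀·N(d₁) − D·e^(−rT)·N(d₂)
   = 389.7887·0.873574 − 289.1807·0.734064·0.619209 = 209.065326
B₀ = V₀ − E₀ = 389.7887 − 209.065326 = 180.723374
e^(−λT) = (B₀·e^(rT)/D − 0.4)/(1 − 0.4) = (180.7234·1.362278/289.1807 − 0.4)/0.6 = 0.75225926
λ = −ln(0.75225926)/8.1144 = 0.035083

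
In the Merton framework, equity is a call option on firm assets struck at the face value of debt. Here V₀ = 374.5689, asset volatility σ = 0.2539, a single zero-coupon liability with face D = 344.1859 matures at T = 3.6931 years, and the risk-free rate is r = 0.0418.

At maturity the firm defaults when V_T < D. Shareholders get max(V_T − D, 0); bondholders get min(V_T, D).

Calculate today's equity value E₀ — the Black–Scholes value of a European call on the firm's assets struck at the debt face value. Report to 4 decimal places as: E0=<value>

E0=111.7251

Equity is a call on the firm's assets struck at D = 344.1859:
d₁ = [ln(V₀/D) + (r + σ²/2)T] / (σ√T)
   = [ln(374.5689/344.1859) + (0.0418 + 0.5·0.2539²)·3.6931] / (0.2539·√3.6931)
   = [0.084594 + 0.273410] / 0.487931 = 0.733718
d₂ = d₁ − σ√T = 0.733718 − 0.487931 = 0.245787
N(d₁) = 0.768440,  N(d₂) = 0.597077,  e^(−rT) = 0.856954
E₀ = V₀·N(d₁) − D·e^(−rT)·N(d₂)
   = 374.5689·0.768440 − 344.1859·0.856954·0.597077 = 111.725099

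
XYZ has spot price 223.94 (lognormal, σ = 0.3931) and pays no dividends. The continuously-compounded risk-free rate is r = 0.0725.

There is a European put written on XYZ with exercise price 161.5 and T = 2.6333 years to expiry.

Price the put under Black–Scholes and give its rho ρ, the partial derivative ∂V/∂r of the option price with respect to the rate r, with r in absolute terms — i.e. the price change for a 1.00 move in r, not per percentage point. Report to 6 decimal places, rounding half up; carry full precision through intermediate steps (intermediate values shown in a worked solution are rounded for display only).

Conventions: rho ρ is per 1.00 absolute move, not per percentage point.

price = 12.599048
ρ = -109.307556

σ√T = 0.3931·√2.6333 = 0.637901
d₁ = (ln(S/K) + (r+σ²/2)T) / (σ√T) = (ln(223.94/161.5) + (0.0725+0.3931²/2)·2.6333) / 0.637901 = (0.326873 + 0.394373) / 0.637901 = 1.130655
d₂ = d₁ − σ√T = 1.130655 − 0.637901 = 0.492754
e^{−rT} = 0.826203
N(−d₁) = 0.129100,  N(−d₂) = 0.311093
Put price V = K·e^{−rT}·N(−d₂) − S·N(−d₁) = 41.509724 − 28.910676 = 12.599048
ρ = −K·T·e^{−rT}·N(−d₂) = -109.307556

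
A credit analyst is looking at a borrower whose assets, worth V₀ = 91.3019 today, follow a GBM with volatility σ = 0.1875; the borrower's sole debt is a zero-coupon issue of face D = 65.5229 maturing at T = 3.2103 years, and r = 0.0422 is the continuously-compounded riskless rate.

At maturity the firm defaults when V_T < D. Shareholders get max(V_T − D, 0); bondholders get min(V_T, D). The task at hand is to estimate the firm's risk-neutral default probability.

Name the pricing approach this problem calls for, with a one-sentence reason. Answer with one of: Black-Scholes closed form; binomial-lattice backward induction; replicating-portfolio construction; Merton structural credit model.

framework: Merton structural credit model

Key observation: assets follow a GBM and default happens iff V_T < 65.5229; valuing claims on that split (equity as a call, risky debt as the residual) is the structural model's definition.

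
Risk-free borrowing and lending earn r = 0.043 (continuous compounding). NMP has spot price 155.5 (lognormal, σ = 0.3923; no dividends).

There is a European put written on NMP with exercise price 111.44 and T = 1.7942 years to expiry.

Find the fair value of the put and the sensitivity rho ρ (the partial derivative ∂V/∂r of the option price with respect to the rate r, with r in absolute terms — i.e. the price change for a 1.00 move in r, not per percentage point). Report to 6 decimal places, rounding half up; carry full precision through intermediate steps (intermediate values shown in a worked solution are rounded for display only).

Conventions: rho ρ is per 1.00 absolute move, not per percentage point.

price = 8.109102
ρ = -55.936417

σ√T = 0.3923·√1.7942 = 0.525477
d₁ = (ln(S/K) + (r+σ²/2)T) / (σ√T) = (ln(155.5/111.44) + (0.043+0.3923²/2)·1.7942) / 0.525477 = (0.333159 + 0.215214) / 0.525477 = 1.043572
d₂ = d₁ − σ√T = 1.043572 − 0.525477 = 0.518095
e^{−rT} = 0.925750
N(−d₁) = 0.148342,  N(−d₂) = 0.302196
Put price V = K·e^{−rT}·N(−d₂) − S·N(−d₁) = 31.176244 − 23.067142 = 8.109102
ρ = −K·T·e^{−rT}·N(−d₂) = -55.936417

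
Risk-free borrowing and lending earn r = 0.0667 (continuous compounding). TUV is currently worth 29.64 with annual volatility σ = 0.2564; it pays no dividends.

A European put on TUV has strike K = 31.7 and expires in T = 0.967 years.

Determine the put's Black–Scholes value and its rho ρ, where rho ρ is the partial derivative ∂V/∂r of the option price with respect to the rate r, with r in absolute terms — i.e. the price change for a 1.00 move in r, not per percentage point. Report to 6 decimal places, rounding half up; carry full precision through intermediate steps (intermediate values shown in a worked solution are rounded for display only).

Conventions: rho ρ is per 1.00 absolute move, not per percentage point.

price = 3.017659
ρ = -15.932562

σ√T = 0.2564·√0.967 = 0.252134
d₁ = (ln(S/K) + (r+σ²/2)T) / (σ√T) = (ln(29.64/31.7) + (0.0667+0.2564²/2)·0.967) / 0.252134 = (-0.067192 + 0.096285) / 0.252134 = 0.115386
d₂ = d₁ − σ√T = 0.115386 − 0.252134 = -0.136748
e^{−rT} = 0.937537
N(−d₁) = 0.454070,  N(−d₂) = 0.554385
Put price V = K·e^{−rT}·N(−d₂) − S·N(−d₁) = 16.476279 − 13.458620 = 3.017659
ρ = −K·T·e^{−rT}·N(−d₂) = -15.932562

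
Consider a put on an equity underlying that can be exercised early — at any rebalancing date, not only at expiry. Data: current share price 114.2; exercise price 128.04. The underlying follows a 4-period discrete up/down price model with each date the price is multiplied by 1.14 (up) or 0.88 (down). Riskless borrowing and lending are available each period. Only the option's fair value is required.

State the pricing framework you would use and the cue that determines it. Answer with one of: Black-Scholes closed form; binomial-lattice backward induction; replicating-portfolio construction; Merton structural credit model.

framework: binomial-lattice backward induction

Key observation: the exercise right at every one of the 4 steps is what matters: each node needs max(128.04 − S, continuation), which only the stepwise tree valuation starting from spot 114.2 delivers.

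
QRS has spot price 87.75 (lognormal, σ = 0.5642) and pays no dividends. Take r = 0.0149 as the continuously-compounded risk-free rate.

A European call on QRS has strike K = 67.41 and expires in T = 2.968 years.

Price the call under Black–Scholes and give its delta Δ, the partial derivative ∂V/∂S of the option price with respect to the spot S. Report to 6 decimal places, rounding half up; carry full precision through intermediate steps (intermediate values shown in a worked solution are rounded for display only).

σ√T = 0.5642·√2.968 = 0.971997
d₁ = (ln(S/K) + (r+σ²/2)T) / (σ√T) = (ln(87.75/67.41) + (0.0149+0.5642²/2)·2.968) / 0.971997 = (0.263698 + 0.516613) / 0.971997 = 0.802791
d₂ = d₁ − σ√T = 0.802791 − 0.971997 = -0.169206
e^{−rT} = 0.956740
N(d₁) = 0.788952,  N(d₂) = 0.432817
Call price V = S·N(d₁) − K·e^{−rT}·N(d₂) = 69.230568 − 27.914066 = 41.316501
Δ = N(d₁) = 0.788952

price = 41.316501
Δ = 0.788952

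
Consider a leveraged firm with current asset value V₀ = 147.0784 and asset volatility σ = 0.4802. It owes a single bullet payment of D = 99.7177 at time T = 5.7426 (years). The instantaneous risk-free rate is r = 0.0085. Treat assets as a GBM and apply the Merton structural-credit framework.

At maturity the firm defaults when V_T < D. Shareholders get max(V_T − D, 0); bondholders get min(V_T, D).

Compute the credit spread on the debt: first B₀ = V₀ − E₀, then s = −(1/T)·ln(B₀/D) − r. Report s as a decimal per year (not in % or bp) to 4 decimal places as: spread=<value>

spread=0.0658

Apply the equity-as-call identities (strike 99.7177, horizon 5.7426 years):
d₁ = [ln(V₀/D) + (r + σ²/2)T] / (σ√T)
   = [ln(147.0784/99.7177) + (0.0085 + 0.5·0.4802²)·5.7426] / (0.4802·√5.7426)
   = [0.388623 + 0.710911] / 1.150738 = 0.955503
d₂ = d₁ − σ√T = 0.955503 − 1.150738 = -0.195235
N(d₁) = 0.830338,  N(d₂) = 0.422605,  e^(−rT) = 0.952360
E₀ = V₀·N(d₁) − D·e^(−rT)·N(d₂)
   = 147.0784·0.830338 − 99.7177·0.952360·0.422605 = 81.991282
B₀ = V₀ − E₀ = 147.0784 − 81.991282 = 65.087118
spread = −(1/T)·ln(B₀/D) − r = −(1/5.7426)·ln(65.087118/99.7177) − 0.0085 = 0.06578979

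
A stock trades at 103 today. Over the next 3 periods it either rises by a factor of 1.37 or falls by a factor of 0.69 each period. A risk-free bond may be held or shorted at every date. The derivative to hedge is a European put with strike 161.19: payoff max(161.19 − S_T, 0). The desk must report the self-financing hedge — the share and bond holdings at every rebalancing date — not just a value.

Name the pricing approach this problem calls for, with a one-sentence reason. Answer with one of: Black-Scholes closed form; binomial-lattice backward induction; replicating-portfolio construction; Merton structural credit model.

Key observation: the mandate to exhibit the hedge at every date and state singles out the replicating-portfolio construction on the 3-period tree with factors 1.37 and 0.69 from 103.

framework: replicating-portfolio construction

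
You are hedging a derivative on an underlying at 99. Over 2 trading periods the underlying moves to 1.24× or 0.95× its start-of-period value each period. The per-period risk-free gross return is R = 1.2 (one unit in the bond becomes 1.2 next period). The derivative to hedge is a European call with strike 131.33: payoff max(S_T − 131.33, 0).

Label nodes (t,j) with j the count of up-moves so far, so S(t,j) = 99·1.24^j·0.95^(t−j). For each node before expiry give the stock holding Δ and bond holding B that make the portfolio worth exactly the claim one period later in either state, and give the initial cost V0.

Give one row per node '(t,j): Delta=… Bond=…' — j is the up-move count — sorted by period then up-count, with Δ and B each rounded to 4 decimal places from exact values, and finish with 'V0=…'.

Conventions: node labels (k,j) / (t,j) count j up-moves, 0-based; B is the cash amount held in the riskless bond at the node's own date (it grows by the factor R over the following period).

(0,0): Delta=0.5228 Bond=-40.9726
(1,0): Delta=0.0000 Bond=0.0000
(1,1): Delta=0.5869 Bond=-57.0339
V0=10.7823

Under the risk-neutral measure, an up-move has probability p* = (R−d)/(u−d) = 0.8621 and values discount at R = 1.2.
At maturity the claim pays: V(2,0)=0.0000, V(2,1)=0.0000, V(2,2)=20.8924
(1,0): S=94.0500. Δ = (V_up−V_dn)/(S_up−S_dn) = (0.0000−0.0000)/(116.6220−89.3475) = 0.0000. V = [p*·0.0000 + (1−p*)·0.0000]/1.2 = 0.0000. B = V − Δ·S = 0.0000.
(1,1): S=122.7600. Δ = (V_up−V_dn)/(S_up−S_dn) = (20.8924−0.0000)/(152.2224−116.6220) = 0.5869. V = [p*·20.8924 + (1−p*)·0.0000]/1.2 = 15.0089. B = V − Δ·S = -57.0339.
(0,0): S=99.0000. Δ = (V_up−V_dn)/(S_up−S_dn) = (15.0089−0.0000)/(122.7600−94.0500) = 0.5228. V = [p*·15.0089 + (1−p*)·0.0000]/1.2 = 10.7823. B = V − Δ·S = -40.9726.
Sanity check at the root: Δ(0,0)·S0 + B(0,0) reproduces V0 = 10.7823.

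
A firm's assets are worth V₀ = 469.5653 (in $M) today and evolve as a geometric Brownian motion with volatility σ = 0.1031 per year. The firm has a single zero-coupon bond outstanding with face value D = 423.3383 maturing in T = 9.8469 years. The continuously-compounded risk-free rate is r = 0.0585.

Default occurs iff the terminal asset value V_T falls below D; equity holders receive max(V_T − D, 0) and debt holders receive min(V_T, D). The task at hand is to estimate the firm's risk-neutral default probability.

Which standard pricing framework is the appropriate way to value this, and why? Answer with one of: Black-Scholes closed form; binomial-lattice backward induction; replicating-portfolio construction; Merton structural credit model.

Key observation: with the firm-asset dynamics (V₀ = 469.5653) and a single zero-coupon liability of face 423.3383 given, debt value, spread, and default probability all derive from the option view of the balance sheet.

framework: Merton structural credit model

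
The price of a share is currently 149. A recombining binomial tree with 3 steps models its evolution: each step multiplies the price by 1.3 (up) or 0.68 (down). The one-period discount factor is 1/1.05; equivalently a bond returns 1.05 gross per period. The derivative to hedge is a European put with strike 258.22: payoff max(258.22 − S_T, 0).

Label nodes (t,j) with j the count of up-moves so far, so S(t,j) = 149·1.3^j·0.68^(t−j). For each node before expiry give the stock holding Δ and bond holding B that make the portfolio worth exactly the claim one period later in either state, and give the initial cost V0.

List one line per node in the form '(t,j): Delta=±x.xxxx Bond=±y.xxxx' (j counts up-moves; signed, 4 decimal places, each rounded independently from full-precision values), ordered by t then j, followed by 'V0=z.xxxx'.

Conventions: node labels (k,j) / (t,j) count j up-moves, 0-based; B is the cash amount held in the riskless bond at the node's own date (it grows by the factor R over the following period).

(0,0): Delta=-0.7583 Bond=199.7334
(1,0): Delta=-1.0000 Bond=234.2132
(1,1): Delta=-0.6728 Bond=193.1706
(2,0): Delta=-1.0000 Bond=245.9238
(2,1): Delta=-1.0000 Bond=245.9238
(2,2): Delta=-0.5572 Bond=173.7112
V0=86.7527

Arbitrage-free pricing uses the up-move probability p* = (R−d)/(u−d) = 0.5968, discounting each step at R = 1.05.
At maturity the claim pays: V(3,0)=211.3696, V(3,1)=168.6531, V(3,2)=86.9892, V(3,3)=0.0000
(2,0): S=68.8976. Δ = (V_up−V_dn)/(S_up−S_dn) = (168.6531−211.3696)/(89.5669−46.8504) = -1.0000. V = [p*·168.6531 + (1−p*)·211.3696]/1.05 = 177.0262. B = V − Δ·S = 245.9238.
(2,1): S=131.7160. Δ = (V_up−V_dn)/(S_up−S_dn) = (86.9892−168.6531)/(171.2308−89.5669) = -1.0000. V = [p*·86.9892 + (1−p*)·168.6531]/1.05 = 114.2078. B = V − Δ·S = 245.9238.
(2,2): S=251.8100. Δ = (V_up−V_dn)/(S_up−S_dn) = (0.0000−86.9892)/(327.3530−171.2308) = -0.5572. V = [p*·0.0000 + (1−p*)·86.9892]/1.05 = 33.4060. B = V − Δ·S = 173.7112.
(1,0): S=101.3200. Δ = (V_up−V_dn)/(S_up−S_dn) = (114.2078−177.0262)/(131.7160−68.8976) = -1.0000. V = [p*·114.2078 + (1−p*)·177.0262]/1.05 = 132.8932. B = V − Δ·S = 234.2132.
(1,1): S=193.7000. Δ = (V_up−V_dn)/(S_up−S_dn) = (33.4060−114.2078)/(251.8100−131.7160) = -0.6728. V = [p*·33.4060 + (1−p*)·114.2078]/1.05 = 62.8451. B = V − Δ·S = 193.1706.
(0,0): S=149.0000. Δ = (V_up−V_dn)/(S_up−S_dn) = (62.8451−132.8932)/(193.7000−101.3200) = -0.7583. V = [p*·62.8451 + (1−p*)·132.8932]/1.05 = 86.7527. B = V − Δ·S = 199.7334.
Check: Δ(0,0)·S0 + B(0,0) = 86.7527 = V0.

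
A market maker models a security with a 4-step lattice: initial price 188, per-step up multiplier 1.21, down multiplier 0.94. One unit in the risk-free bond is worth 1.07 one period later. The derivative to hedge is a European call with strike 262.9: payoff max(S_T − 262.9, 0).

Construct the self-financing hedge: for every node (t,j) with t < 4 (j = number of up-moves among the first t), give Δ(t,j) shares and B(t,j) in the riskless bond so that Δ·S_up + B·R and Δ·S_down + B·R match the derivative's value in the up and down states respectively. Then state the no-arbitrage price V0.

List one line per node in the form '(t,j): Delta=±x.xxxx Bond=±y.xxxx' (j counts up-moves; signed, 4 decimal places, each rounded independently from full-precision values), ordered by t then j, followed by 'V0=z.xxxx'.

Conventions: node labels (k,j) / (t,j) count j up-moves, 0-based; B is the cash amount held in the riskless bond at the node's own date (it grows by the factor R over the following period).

Since d<R<u, set p* = (R−d)/(u−d) = 0.4815; price each node as the discounted p*-expectation of its children.
Expiry values: V(4,0)=0.0000, V(4,1)=0.0000, V(4,2)=0.0000, V(4,3)=50.1703, V(4,4)=140.0947
(3,0): S=156.1498. Δ = (V_up−V_dn)/(S_up−S_dn) = (0.0000−0.0000)/(188.9412−146.7808) = 0.0000. V = [p*·0.0000 + (1−p*)·0.0000]/1.07 = 0.0000. B = V − Δ·S = 0.0000.
(3,1): S=201.0013. Δ = (V_up−V_dn)/(S_up−S_dn) = (0.0000−0.0000)/(243.2116−188.9412) = 0.0000. V = [p*·0.0000 + (1−p*)·0.0000]/1.07 = 0.0000. B = V − Δ·S = 0.0000.
(3,2): S=258.7358. Δ = (V_up−V_dn)/(S_up−S_dn) = (50.1703−0.0000)/(313.0703−243.2116) = 0.7182. V = [p*·50.1703 + (1−p*)·0.0000]/1.07 = 22.5757. B = V − Δ·S = -163.2400.
(3,3): S=333.0535. Δ = (V_up−V_dn)/(S_up−S_dn) = (140.0947−50.1703)/(402.9947−313.0703) = 1.0000. V = [p*·140.0947 + (1−p*)·50.1703]/1.07 = 87.3525. B = V − Δ·S = -245.7009.
(2,0): S=166.1168. Δ = (V_up−V_dn)/(S_up−S_dn) = (0.0000−0.0000)/(201.0013−156.1498) = 0.0000. V = [p*·0.0000 + (1−p*)·0.0000]/1.07 = 0.0000. B = V − Δ·S = 0.0000.
(2,1): S=213.8312. Δ = (V_up−V_dn)/(S_up−S_dn) = (22.5757−0.0000)/(258.7358−201.0013) = 0.3910. V = [p*·22.5757 + (1−p*)·0.0000]/1.07 = 10.1587. B = V − Δ·S = -73.4552.
(2,2): S=275.2508. Δ = (V_up−V_dn)/(S_up−S_dn) = (87.3525−22.5757)/(333.0535−258.7358) = 0.8716. V = [p*·87.3525 + (1−p*)·22.5757]/1.07 = 50.2473. B = V − Δ·S = -189.6668.
(1,0): S=176.7200. Δ = (V_up−V_dn)/(S_up−S_dn) = (10.1587−0.0000)/(213.8312−166.1168) = 0.2129. V = [p*·10.1587 + (1−p*)·0.0000]/1.07 = 4.5712. B = V − Δ·S = -33.0536.
(1,1): S=227.4800. Δ = (V_up−V_dn)/(S_up−S_dn) = (50.2473−10.1587)/(275.2508−213.8312) = 0.6527. V = [p*·50.2473 + (1−p*)·10.1587]/1.07 = 27.5333. B = V − Δ·S = -120.9429.
(0,0): S=188.0000. Δ = (V_up−V_dn)/(S_up−S_dn) = (27.5333−4.5712)/(227.4800−176.7200) = 0.4524. V = [p*·27.5333 + (1−p*)·4.5712]/1.07 = 14.6047. B = V − Δ·S = -70.4399.
Check: Δ(0,0)·S0 + B(0,0) = 14.6047 = V0.

(0,0): Delta=0.4524 Bond=-70.4399
(1,0): Delta=0.2129 Bond=-33.0536
(1,1): Delta=0.6527 Bond=-120.9429
(2,0): Delta=0.0000 Bond=0.0000
(2,1): Delta=0.3910 Bond=-73.4552
(2,2): Delta=0.8716 Bond=-189.6668
(3,0): Delta=0.0000 Bond=0.0000
(3,1): Delta=0.0000 Bond=0.0000
(3,2): Delta=0.7182 Bond=-163.2400
(3,3): Delta=1.0000 Bond=-245.7009
V0=14.6047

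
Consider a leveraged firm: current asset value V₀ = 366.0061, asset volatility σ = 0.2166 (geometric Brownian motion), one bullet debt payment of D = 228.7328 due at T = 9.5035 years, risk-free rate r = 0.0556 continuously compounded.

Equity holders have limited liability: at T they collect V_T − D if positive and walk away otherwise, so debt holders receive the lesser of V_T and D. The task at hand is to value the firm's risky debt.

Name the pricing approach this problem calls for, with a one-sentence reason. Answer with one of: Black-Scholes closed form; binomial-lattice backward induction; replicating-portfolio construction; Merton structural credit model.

framework: Merton structural credit model

Key observation: the data describe a firm's assets (V₀ = 366.0061, GBM) and a single zero-coupon debt of face 228.7328, so credit quantities follow from equity-as-call in the structural model.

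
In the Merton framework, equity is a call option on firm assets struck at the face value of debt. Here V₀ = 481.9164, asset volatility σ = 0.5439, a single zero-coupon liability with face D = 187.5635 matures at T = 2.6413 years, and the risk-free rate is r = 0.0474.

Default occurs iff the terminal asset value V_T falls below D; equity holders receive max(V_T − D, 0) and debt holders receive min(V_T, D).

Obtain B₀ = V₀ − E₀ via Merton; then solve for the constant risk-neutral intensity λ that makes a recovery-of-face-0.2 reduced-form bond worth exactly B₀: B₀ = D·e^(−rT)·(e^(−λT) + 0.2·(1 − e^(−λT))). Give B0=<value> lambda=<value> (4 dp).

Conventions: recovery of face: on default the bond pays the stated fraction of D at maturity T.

Equity is a call on the firm's assets struck at D = 187.5635:
d₁ = [ln(V₀/D) + (r + σ²/2)T] / (σ√T)
   = [ln(481.9164/187.5635) + (0.0474 + 0.5·0.5439²)·2.6413] / (0.5439·√2.6413)
   = [0.943653 + 0.515882] / 0.883950 = 1.651150
d₂ = d₁ − σ√T = 1.651150 − 0.883950 = 0.767200
N(d₁) = 0.950646,  N(d₂) = 0.778519,  e^(−rT) = 0.882323
E₀ = V₀·N(d₁) − D·e^(−rT)·N(d₂)
   = 481.9164·0.950646 − 187.5635·0.882323·0.778519 = 329.293706
B₀ = V₀ − E₀ = 481.9164 − 329.293706 = 152.622694
e^(−λT) = (B₀·e^(rT)/D − 0.2)/(1 − 0.2) = (152.6227·1.133372/187.5635 − 0.2)/0.8 = 0.90279863
λ = −ln(0.90279863)/2.6413 = 0.038714

B0=152.6227 lambda=0.0387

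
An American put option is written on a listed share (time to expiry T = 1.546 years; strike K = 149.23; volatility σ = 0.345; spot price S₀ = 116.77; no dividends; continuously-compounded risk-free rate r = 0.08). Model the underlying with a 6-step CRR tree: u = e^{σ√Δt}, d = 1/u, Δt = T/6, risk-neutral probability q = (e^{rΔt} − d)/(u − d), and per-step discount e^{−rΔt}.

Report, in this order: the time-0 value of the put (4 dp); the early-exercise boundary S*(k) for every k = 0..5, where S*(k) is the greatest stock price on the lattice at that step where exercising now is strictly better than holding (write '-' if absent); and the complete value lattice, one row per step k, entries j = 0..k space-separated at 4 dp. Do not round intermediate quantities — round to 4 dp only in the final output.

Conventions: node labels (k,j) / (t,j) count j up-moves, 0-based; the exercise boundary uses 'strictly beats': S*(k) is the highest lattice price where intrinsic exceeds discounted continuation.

price = 35.2059
boundary = - 98.0111 82.2659 98.0111 116.7700 98.0111
tree:
35.2059
51.2189 21.5778
66.9641 33.9540 10.8172
80.1800 51.2189 19.0987 3.4705
91.2727 66.9641 32.4600 7.3122 0.0000
100.5834 80.1800 51.2189 15.4063 0.0000 0.0000
108.3984 91.2727 66.9641 32.4600 0.0000 0.0000 0.0000

Δt=0.25767, u=1.19140, d=0.83935, q=0.51549, disc=e^(-rΔt)=0.97960
k=6 terminal: V=max(K-S,0) → 108.3984 91.2727 66.9641 32.4600 0.0000 0.0000 0.0000
k=5: j=0 S=48.6466 intr=100.5834 cont=97.5388 V=100.5834[EX]; j=1 S=69.0500 intr=80.1800 cont=77.1353 V=80.1800[EX]; j=2 S=98.0111 intr=51.2189 cont=48.1742 V=51.2189[EX]; j=3 S=139.1192 intr=10.1108 cont=15.4063 V=15.4063[hold]; j=4 S=197.4689 intr=0.0000 cont=0.0000 V=0.0000[hold]; j=5 S=280.2918 intr=0.0000 cont=0.0000 V=0.0000[hold]  S*(5)=98.0111
k=4: j=0 S=57.9573 intr=91.2727 cont=88.2281 V=91.2727[EX]; j=1 S=82.2659 intr=66.9641 cont=63.9195 V=66.9641[EX]; j=2 S=116.7700 intr=32.4600 cont=32.0894 V=32.4600[EX]; j=3 S=165.7460 intr=0.0000 cont=7.3122 V=7.3122[hold]; j=4 S=235.2635 intr=0.0000 cont=0.0000 V=0.0000[hold]  S*(4)=116.7700
k=3: j=0 S=69.0500 intr=80.1800 cont=77.1353 V=80.1800[EX]; j=1 S=98.0111 intr=51.2189 cont=48.1742 V=51.2189[EX]; j=2 S=139.1192 intr=10.1108 cont=19.0987 V=19.0987[hold]; j=3 S=197.4689 intr=0.0000 cont=3.4705 V=3.4705[hold]  S*(3)=98.0111
k=2: j=0 S=82.2659 intr=66.9641 cont=63.9195 V=66.9641[EX]; j=1 S=116.7700 intr=32.4600 cont=33.9540 V=33.9540[hold]; j=2 S=165.7460 intr=0.0000 cont=10.8172 V=10.8172[hold]  S*(2)=82.2659
k=1: j=0 S=98.0111 intr=51.2189 cont=48.9287 V=51.2189[EX]; j=1 S=139.1192 intr=10.1108 cont=21.5778 V=21.5778[hold]  S*(1)=98.0111
k=0: j=0 S=116.7700 intr=32.4600 cont=35.2059 V=35.2059[hold]  S*(0)=-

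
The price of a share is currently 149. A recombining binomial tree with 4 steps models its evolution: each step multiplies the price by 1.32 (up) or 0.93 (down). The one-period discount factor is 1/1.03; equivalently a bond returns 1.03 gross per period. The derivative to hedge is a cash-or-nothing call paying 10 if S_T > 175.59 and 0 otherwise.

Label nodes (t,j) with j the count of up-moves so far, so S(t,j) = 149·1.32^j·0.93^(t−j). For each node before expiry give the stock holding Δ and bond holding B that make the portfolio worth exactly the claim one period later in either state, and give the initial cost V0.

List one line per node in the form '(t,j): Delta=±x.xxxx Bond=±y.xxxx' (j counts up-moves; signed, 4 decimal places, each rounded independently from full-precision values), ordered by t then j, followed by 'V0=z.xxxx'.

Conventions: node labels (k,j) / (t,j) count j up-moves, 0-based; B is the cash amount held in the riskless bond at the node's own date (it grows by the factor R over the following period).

Under the risk-neutral measure, an up-move has probability p* = (R−d)/(u−d) = 0.2564 and values discount at R = 1.03.
Expiry values: V(4,0)=0.0000, V(4,1)=0.0000, V(4,2)=10.0000, V(4,3)=10.0000, V(4,4)=10.0000
  t=3,j=0: stock 119.8492 → up 158.2009 (V=0.0000), down 111.4597 (V=0.0000). Price 0.0000; hedge Δ=0.0000, bond B=0.0000.
  t=3,j=1: stock 170.1085 → up 224.5433 (V=10.0000), down 158.2009 (V=0.0000). Price 2.4894; hedge Δ=0.1507, bond B=-23.1516.
  t=3,j=2: stock 241.4444 → up 318.7066 (V=10.0000), down 224.5433 (V=10.0000). Price 9.7087; hedge Δ=0.0000, bond B=9.7087.
  t=3,j=3: stock 342.6952 → up 452.3577 (V=10.0000), down 318.7066 (V=10.0000). Price 9.7087; hedge Δ=0.0000, bond B=9.7087.
  t=2,j=0: stock 128.8701 → up 170.1085 (V=2.4894), down 119.8492 (V=0.0000). Price 0.6197; hedge Δ=0.0495, bond B=-5.7634.
  t=2,j=1: stock 182.9124 → up 241.4444 (V=9.7087), down 170.1085 (V=2.4894). Price 4.2141; hedge Δ=0.1012, bond B=-14.2970.
  t=2,j=2: stock 259.6176 → up 342.6952 (V=9.7087), down 241.4444 (V=9.7087). Price 9.4260; hedge Δ=0.0000, bond B=9.4260.
  t=1,j=0: stock 138.5700 → up 182.9124 (V=4.2141), down 128.8701 (V=0.6197). Price 1.4965; hedge Δ=0.0665, bond B=-7.7199.
  t=1,j=1: stock 196.6800 → up 259.6176 (V=9.4260), down 182.9124 (V=4.2141). Price 5.3888; hedge Δ=0.0679, bond B=-7.9749.
  t=0,j=0: stock 149.0000 → up 196.6800 (V=5.3888), down 138.5700 (V=1.4965). Price 2.4218; hedge Δ=0.0670, bond B=-7.5585.
Sanity check at the root: Δ(0,0)·S0 + B(0,0) reproduces V0 = 2.4218.

(0,0): Delta=0.0670 Bond=-7.5585
(1,0): Delta=0.0665 Bond=-7.7199
(1,1): Delta=0.0679 Bond=-7.9749
(2,0): Delta=0.0495 Bond=-5.7634
(2,1): Delta=0.1012 Bond=-14.2970
(2,2): Delta=0.0000 Bond=9.4260
(3,0): Delta=0.0000 Bond=0.0000
(3,1): Delta=0.1507 Bond=-23.1516
(3,2): Delta=0.0000 Bond=9.7087
(3,3): Delta=0.0000 Bond=9.7087
V0=2.4218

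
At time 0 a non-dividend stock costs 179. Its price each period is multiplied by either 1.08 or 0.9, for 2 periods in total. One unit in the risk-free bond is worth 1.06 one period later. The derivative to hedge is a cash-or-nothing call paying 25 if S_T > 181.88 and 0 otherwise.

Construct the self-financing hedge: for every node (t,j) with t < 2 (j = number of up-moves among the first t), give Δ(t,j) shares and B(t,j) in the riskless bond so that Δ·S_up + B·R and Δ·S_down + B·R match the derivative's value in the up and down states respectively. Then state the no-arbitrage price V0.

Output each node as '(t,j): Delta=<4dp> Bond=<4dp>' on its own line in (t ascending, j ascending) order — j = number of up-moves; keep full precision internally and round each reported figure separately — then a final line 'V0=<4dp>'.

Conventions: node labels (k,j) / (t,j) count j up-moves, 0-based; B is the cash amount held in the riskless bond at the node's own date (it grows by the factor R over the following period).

Arbitrage-free pricing uses the up-move probability p* = (R−d)/(u−d) = 0.8889, discounting each step at R = 1.06.
Expiry values: V(2,0)=0.0000, V(2,1)=0.0000, V(2,2)=25.0000
Node (1,0) S=161.1000: V=(p*·0.0000+(1−p*)·0.0000)/1.06=0.0000; Δ=(0.0000−0.0000)/(173.9880−144.9900)=0.0000; B=V−Δ·S=0.0000
Node (1,1) S=193.3200: V=(p*·25.0000+(1−p*)·0.0000)/1.06=20.9644; Δ=(25.0000−0.0000)/(208.7856−173.9880)=0.7184; B=V−Δ·S=-117.9245
Node (0,0) S=179.0000: V=(p*·20.9644+(1−p*)·0.0000)/1.06=17.5802; Δ=(20.9644−0.0000)/(193.3200−161.1000)=0.6507; B=V−Δ·S=-98.8885
Check: Δ(0,0)·S0 + B(0,0) = 17.5802 = V0.

(0,0): Delta=0.6507 Bond=-98.8885
(1,0): Delta=0.0000 Bond=0.0000
(1,1): Delta=0.7184 Bond=-117.9245
V0=17.5802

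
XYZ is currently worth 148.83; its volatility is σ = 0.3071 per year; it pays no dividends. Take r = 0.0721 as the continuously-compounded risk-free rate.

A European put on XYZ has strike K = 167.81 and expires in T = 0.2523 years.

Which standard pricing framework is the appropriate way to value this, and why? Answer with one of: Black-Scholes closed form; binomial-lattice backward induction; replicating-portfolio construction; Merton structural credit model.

framework: Black-Scholes closed form

Key observation: everything needed for the exact continuous-time valuation of the European put on XYZ (strike 167.81) is given, and no feature rules the closed form out.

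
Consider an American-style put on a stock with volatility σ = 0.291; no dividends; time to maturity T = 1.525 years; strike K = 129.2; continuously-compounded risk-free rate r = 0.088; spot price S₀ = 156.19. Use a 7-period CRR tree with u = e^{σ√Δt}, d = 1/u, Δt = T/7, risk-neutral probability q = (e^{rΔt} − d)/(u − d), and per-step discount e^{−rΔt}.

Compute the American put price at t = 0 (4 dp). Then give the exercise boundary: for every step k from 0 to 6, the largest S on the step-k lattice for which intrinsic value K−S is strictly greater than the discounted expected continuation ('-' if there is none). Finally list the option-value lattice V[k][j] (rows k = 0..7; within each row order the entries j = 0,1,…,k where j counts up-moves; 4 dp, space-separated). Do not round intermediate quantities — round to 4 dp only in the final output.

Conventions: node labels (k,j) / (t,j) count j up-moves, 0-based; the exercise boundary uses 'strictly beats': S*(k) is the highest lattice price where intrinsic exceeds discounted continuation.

params: Δt=0.21786 u=1.14548 d=0.87300 q=0.53713 e^(-rΔt)=0.98101
t_7 payoffs: 68.8416 50.0021 25.2823 0.0000 0.0000 0.0000 0.0000 0.0000
t_6: node(6,0) S=69.1394 payoff=60.0606 vs cont=57.6072 → 60.0606 [stop]  node(6,1) S=90.7197 payoff=38.4803 vs cont=36.0270 → 38.4803 [stop]  node(6,2) S=119.0357 payoff=10.1643 vs cont=11.4802 → 11.4802 [wait]  node(6,3) S=156.1900 payoff=0.0000 vs cont=0.0000 → 0.0000 [wait]  node(6,4) S=204.9411 payoff=0.0000 vs cont=0.0000 → 0.0000 [wait]  node(6,5) S=268.9088 payoff=0.0000 vs cont=0.0000 → 0.0000 [wait]  node(6,6) S=352.8425 payoff=0.0000 vs cont=0.0000 → 0.0000 [wait]  ⇒ S*(6)=90.7197
t_5: node(5,0) S=79.1979 payoff=50.0021 vs cont=47.5488 → 50.0021 [stop]  node(5,1) S=103.9177 payoff=25.2823 vs cont=23.5224 → 25.2823 [stop]  node(5,2) S=136.3532 payoff=0.0000 vs cont=5.2129 → 5.2129 [wait]  node(5,3) S=178.9127 payoff=0.0000 vs cont=0.0000 → 0.0000 [wait]  node(5,4) S=234.7562 payoff=0.0000 vs cont=0.0000 → 0.0000 [wait]  node(5,5) S=308.0299 payoff=0.0000 vs cont=0.0000 → 0.0000 [wait]  ⇒ S*(5)=103.9177
t_4: node(4,0) S=90.7197 payoff=38.4803 vs cont=36.0270 → 38.4803 [stop]  node(4,1) S=119.0357 payoff=10.1643 vs cont=14.2270 → 14.2270 [wait]  node(4,2) S=156.1900 payoff=0.0000 vs cont=2.3671 → 2.3671 [wait]  node(4,3) S=204.9411 payoff=0.0000 vs cont=0.0000 → 0.0000 [wait]  node(4,4) S=268.9088 payoff=0.0000 vs cont=0.0000 → 0.0000 [wait]  ⇒ S*(4)=90.7197
t_3: node(3,0) S=103.9177 payoff=25.2823 vs cont=24.9698 → 25.2823 [stop]  node(3,1) S=136.3532 payoff=0.0000 vs cont=7.7075 → 7.7075 [wait]  node(3,2) S=178.9127 payoff=0.0000 vs cont=1.0748 → 1.0748 [wait]  node(3,3) S=234.7562 payoff=0.0000 vs cont=0.0000 → 0.0000 [wait]  ⇒ S*(3)=103.9177
t_2: node(2,0) S=119.0357 payoff=10.1643 vs cont=15.5415 → 15.5415 [wait]  node(2,1) S=156.1900 payoff=0.0000 vs cont=4.0662 → 4.0662 [wait]  node(2,2) S=204.9411 payoff=0.0000 vs cont=0.4881 → 0.4881 [wait]  ⇒ S*(2)=-
t_1: node(1,0) S=136.3532 payoff=0.0000 vs cont=9.1996 → 9.1996 [wait]  node(1,1) S=178.9127 payoff=0.0000 vs cont=2.1035 → 2.1035 [wait]  ⇒ S*(1)=-
t_0: node(0,0) S=156.1900 payoff=0.0000 vs cont=5.2858 → 5.2858 [wait]  ⇒ S*(0)=-

price = 5.2858
boundary = - - - 103.9177 90.7197 103.9177 90.7197
tree:
5.2858
9.1996 2.1035
15.5415 4.0662 0.4881
25.2823 7.7075 1.0748 0.0000
38.4803 14.2270 2.3671 0.0000 0.0000
50.0021 25.2823 5.2129 0.0000 0.0000 0.0000
60.0606 38.4803 11.4802 0.0000 0.0000 0.0000 0.0000
68.8416 50.0021 25.2823 0.0000 0.0000 0.0000 0.0000 0.0000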